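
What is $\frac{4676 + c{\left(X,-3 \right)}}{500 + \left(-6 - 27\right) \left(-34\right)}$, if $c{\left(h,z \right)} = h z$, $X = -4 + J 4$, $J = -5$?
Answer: $\frac{2374}{811} \approx 2.9272$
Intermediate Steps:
$X = -24$ ($X = -4 - 20 = -24$)
$\frac{4676 + c{\left(X,-3 \right)}}{500 + \left(-6 - 27\right) \left(-34\right)} = \frac{4676 - -72}{500 + \left(-6 - 27\right) \left(-34\right)} = \frac{4676 + 72}{500 - -1122} = \frac{4748}{500 + 1122} = \frac{4748}{1622} = 4748 \cdot \frac{1}{1622} = \frac{2374}{811}$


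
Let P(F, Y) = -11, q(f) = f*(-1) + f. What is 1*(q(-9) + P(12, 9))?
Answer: -11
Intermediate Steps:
q(f) = 0 (q(f) = -f + f = 0)
1*(q(-9) + P(12, 9)) = 1*(0 - 11) = 1*(-11) = -11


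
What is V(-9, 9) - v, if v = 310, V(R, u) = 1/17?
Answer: -5269/17 ≈ -309.94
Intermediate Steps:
V(R, u) = 1/17
V(-9, 9) - v = 1/17 - 1*310 = 1/17 - 310 = -5269/17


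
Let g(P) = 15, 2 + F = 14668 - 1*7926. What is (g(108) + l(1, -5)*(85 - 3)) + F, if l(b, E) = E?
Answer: 6345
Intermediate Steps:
F = 6740 (F = -2 + (14668 - 1*7926) = -2 + (14668 - 7926) = -2 + 6742 = 6740)
(g(108) + l(1, -5)*(85 - 3)) + F = (15 - 5*(85 - 3)) + 6740 = (15 - 5*82) + 6740 = (15 - 410) + 6740 = -395 + 6740 = 6345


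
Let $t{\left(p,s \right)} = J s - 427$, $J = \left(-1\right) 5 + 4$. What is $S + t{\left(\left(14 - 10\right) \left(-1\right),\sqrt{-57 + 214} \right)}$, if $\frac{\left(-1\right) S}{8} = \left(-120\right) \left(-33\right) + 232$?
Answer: $-33963 - \sqrt{157} \approx -33976.0$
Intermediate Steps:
$J = -1$ ($J = -5 + 4 = -1$)
$t{\left(p,s \right)} = -427 - s$ ($t{\left(p,s \right)} = - s - 427 = -427 - s$)
$S = -33536$ ($S = - 8 \left(\left(-120\right) \left(-33\right) + 232\right) = - 8 \left(3960 + 232\right) = \left(-8\right) 4192 = -33536$)
$S + t{\left(\left(14 - 10\right) \left(-1\right),\sqrt{-57 + 214} \right)} = -33536 - \left(427 + \sqrt{-57 + 214}\right) = -33536 - \left(427 + \sqrt{157}\right) = -33963 - \sqrt{157}$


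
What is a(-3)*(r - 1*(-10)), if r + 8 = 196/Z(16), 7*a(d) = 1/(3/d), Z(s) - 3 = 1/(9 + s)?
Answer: -1263/133 ≈ -9.4962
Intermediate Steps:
Z(s) = 3 + 1/(9 + s)
a(d) = d/21 (a(d) = 1/(7*((3/d))) = (d/3)/7 = d/21)
r = 1073/19 (r = -8 + 196/(((28 + 3*16)/(9 + 16))) = -8 + 196/(((28 + 48)/25)) = -8 + 196/(((1/25)*76)) = -8 + 196/(76/25) = -8 + 196*(25/76) = -8 + 1225/19 = 1073/19 ≈ 56.474)
a(-3)*(r - 1*(-10)) = ((1/21)*(-3))*(1073/19 - 1*(-10)) = -(1073/19 + 10)/7 = -⅐*1263/19 = -1263/133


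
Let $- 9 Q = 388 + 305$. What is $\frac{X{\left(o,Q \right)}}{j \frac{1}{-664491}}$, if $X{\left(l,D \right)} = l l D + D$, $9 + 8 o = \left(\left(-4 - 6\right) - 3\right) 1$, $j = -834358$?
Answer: $- \frac{1001387937}{1907104} \approx -525.08$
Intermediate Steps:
$Q = -77$ ($Q = - \frac{388 + 305}{9} = \left(- \frac{1}{9}\right) 693 = -77$)
$o = - \frac{11}{4}$ ($o = - \frac{9}{8} + \frac{\left(\left(-4 - 6\right) - 3\right) 1}{8} = - \frac{9}{8} + \frac{\left(-10 - 3\right) 1}{8} = - \frac{9}{8} + \frac{\left(-13\right) 1}{8} = - \frac{9}{8} + \frac{1}{8} \left(-13\right) = - \frac{9}{8} - \frac{13}{8} = - \frac{11}{4} \approx -2.75$)
$X{\left(l,D \right)} = D + D l^{2}$ ($X{\left(l,D \right)} = l^{2} D + D = D l^{2} + D = D + D l^{2}$)
$\frac{X{\left(o,Q \right)}}{j \frac{1}{-664491}} = \frac{\left(-77\right) \left(1 + \left(- \frac{11}{4}\right)^{2}\right)}{\left(-834358\right) \frac{1}{-664491}} = \frac{\left(-77\right) \left(1 + \frac{121}{16}\right)}{\left(-834358\right) \left(- \frac{1}{664491}\right)} = \frac{\left(-77\right) \frac{137}{16}}{\frac{834358}{664491}} = \left(- \frac{10549}{16}\right) \frac{664491}{834358} = - \frac{1001387937}{1907104}$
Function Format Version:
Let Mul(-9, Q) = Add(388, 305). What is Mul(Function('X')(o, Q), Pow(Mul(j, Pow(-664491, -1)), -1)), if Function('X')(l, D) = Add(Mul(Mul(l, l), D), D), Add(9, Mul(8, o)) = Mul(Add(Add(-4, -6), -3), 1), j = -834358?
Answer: Rational(-1001387937, 1907104) ≈ -525.08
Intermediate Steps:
Q = -77 (Q = Mul(Rational(-1, 9), Add(388, 305)) = Mul(Rational(-1, 9), 693) = -77)
o = Rational(-11, 4) (o = Add(Rational(-9, 8), Mul(Rational(1, 8), Mul(Add(Add(-4, -6), -3), 1))) = Add(Rational(-9, 8), Mul(Rational(1, 8), Mul(Add(-10, -3), 1))) = Add(Rational(-9, 8), Mul(Rational(1, 8), Mul(-13, 1))) = Add(Rational(-9, 8), Mul(Rational(1, 8), -13)) = Add(Rational(-9, 8), Rational(-13, 8)) = Rational(-11, 4) ≈ -2.7500)
Function('X')(l, D) = Add(D, Mul(D, Pow(l, 2))) (Function('X')(l, D) = Add(Mul(Pow(l, 2), D), D) = Add(Mul(D, Pow(l, 2)), D) = Add(D, Mul(D, Pow(l, 2))))
Mul(Function('X')(o, Q), Pow(Mul(j, Pow(-664491, -1)), -1)) = Mul(Mul(-77, Add(1, Pow(Rational(-11, 4), 2))), Pow(Mul(-834358, Pow(-664491, -1)), -1)) = Mul(Mul(-77, Add(1, Rational(121, 16))), Pow(Mul(-834358, Rational(-1, 664491)), -1)) = Mul(Mul(-77, Rational(137, 16)), Pow(Rational(834358, 664491), -1)) = Mul(Rational(-10549, 16), Rational(664491, 834358)) = Rational(-1001387937, 1907104)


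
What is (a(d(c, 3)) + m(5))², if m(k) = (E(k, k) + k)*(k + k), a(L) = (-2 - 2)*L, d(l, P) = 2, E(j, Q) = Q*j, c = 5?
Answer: 85264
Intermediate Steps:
a(L) = -4*L
m(k) = 2*k*(k + k²) (m(k) = (k*k + k)*(k + k) = (k² + k)*(2*k) = (k + k²)*(2*k) = 2*k*(k + k²))
(a(d(c, 3)) + m(5))² = (-4*2 + 2*5²*(1 + 5))² = (-8 + 2*25*6)² = (-8 + 300)² = 292² = 85264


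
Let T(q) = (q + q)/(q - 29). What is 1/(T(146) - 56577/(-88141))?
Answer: 10312497/32356681 ≈ 0.31871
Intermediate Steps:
T(q) = 2*q/(-29 + q) (T(q) = (2*q)/(-29 + q) = 2*q/(-29 + q))
1/(T(146) - 56577/(-88141)) = 1/(2*146/(-29 + 146) - 56577/(-88141)) = 1/(2*146/117 - 56577*(-1/88141)) = 1/(2*146*(1/117) + 56577/88141) = 1/(292/117 + 56577/88141) = 1/(32356681/10312497) = 10312497/32356681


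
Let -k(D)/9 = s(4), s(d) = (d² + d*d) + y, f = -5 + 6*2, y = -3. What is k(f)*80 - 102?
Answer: -20982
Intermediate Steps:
f = 7 (f = -5 + 12 = 7)
s(d) = -3 + 2*d² (s(d) = (d² + d*d) - 3 = (d² + d²) - 3 = 2*d² - 3 = -3 + 2*d²)
k(D) = -261 (k(D) = -9*(-3 + 2*4²) = -9*(-3 + 2*16) = -9*(-3 + 32) = -9*29 = -261)
k(f)*80 - 102 = -261*80 - 102 = -20880 - 102 = -20982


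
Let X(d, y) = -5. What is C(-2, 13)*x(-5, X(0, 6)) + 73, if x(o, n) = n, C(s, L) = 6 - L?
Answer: 108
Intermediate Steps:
C(-2, 13)*x(-5, X(0, 6)) + 73 = (6 - 1*13)*(-5) + 73 = (6 - 13)*(-5) + 73 = -7*(-5) + 73 = 35 + 73 = 108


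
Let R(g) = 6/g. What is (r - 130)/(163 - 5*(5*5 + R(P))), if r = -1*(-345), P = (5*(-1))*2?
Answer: 215/41 ≈ 5.2439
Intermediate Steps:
P = -10 (P = -5*2 = -10)
r = 345
(r - 130)/(163 - 5*(5*5 + R(P))) = (345 - 130)/(163 - 5*(5*5 + 6/(-10))) = 215/(163 - 5*(25 + 6*(-⅒))) = 215/(163 - 5*(25 - ⅗)) = 215/(163 - 5*122/5) = 215/(163 - 122) = 215/41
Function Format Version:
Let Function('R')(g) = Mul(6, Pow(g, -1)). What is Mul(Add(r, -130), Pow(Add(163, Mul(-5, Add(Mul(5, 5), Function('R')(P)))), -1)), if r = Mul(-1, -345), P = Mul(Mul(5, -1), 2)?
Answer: Rational(215, 41) ≈ 5.2439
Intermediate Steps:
P = -10 (P = Mul(-5, 2) = -10)
r = 345
Mul(Add(r, -130), Pow(Add(163, Mul(-5, Add(Mul(5, 5), Function('R')(P)))), -1)) = Mul(Add(345, -130), Pow(Add(163, Mul(-5, Add(Mul(5, 5), Mul(6, Pow(-10, -1))))), -1)) = Mul(215, Pow(Add(163, Mul(-5, Add(25, Mul(6, Rational(-1, 10))))), -1)) = Mul(215, Pow(Add(163, Mul(-5, Add(25, Rational(-3, 5)))), -1)) = Mul(215, Pow(Add(163, Mul(-5, Rational(122, 5))), -1)) = Mul(215, Pow(Add(163, -122), -1)) = Mul(215, Pow(41, -1)) = Mul(215, Rational(1, 41)) = Rational(215, 41)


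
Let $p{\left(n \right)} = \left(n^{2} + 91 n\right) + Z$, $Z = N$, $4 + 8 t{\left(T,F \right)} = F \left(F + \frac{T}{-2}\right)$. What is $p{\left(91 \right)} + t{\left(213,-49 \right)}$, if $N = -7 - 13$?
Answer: $\frac{279903}{16} \approx 17494.0$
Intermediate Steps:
$t{\left(T,F \right)} = - \frac{1}{2} + \frac{F \left(F - \frac{T}{2}\right)}{8}$ ($t{\left(T,F \right)} = - \frac{1}{2} + \frac{F \left(F + \frac{T}{-2}\right)}{8} = - \frac{1}{2} + \frac{F \left(F + T \left(- \frac{1}{2}\right)\right)}{8} = - \frac{1}{2} + \frac{F \left(F - \frac{T}{2}\right)}{8}$)
$N = -20$ ($N = -7 - 13 = -20$)
$Z = -20$
$p{\left(n \right)} = -20 + n^{2} + 91 n$ ($p{\left(n \right)} = \left(n^{2} + 91 n\right) - 20 = -20 + n^{2} + 91 n$)
$p{\left(91 \right)} + t{\left(213,-49 \right)} = \left(-20 + 91^{2} + 91 \cdot 91\right) - \left(\frac{1}{2} - \frac{10437}{16} - \frac{2401}{8}\right) = \left(-20 + 8281 + 8281\right) + \left(- \frac{1}{2} + \frac{1}{8} \cdot 2401 + \frac{10437}{16}\right) = 16542 + \left(- \frac{1}{2} + \frac{2401}{8} + \frac{10437}{16}\right) = 16542 + \frac{15231}{16} = \frac{279903}{16}$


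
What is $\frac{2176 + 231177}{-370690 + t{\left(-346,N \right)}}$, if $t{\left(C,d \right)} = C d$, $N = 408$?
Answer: $- \frac{233353}{511858} \approx -0.45589$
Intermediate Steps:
$\frac{2176 + 231177}{-370690 + t{\left(-346,N \right)}} = \frac{2176 + 231177}{-370690 - 141168} = \frac{233353}{-370690 - 141168} = \frac{233353}{-511858} = 233353 \left(- \frac{1}{511858}\right) = - \frac{233353}{511858}$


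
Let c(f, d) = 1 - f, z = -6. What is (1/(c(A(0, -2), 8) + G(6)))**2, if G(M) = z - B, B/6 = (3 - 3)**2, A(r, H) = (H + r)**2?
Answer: 1/81 ≈ 0.012346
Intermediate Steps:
B = 0 (B = 6*(3 - 3)**2 = 6*0**2 = 6*0 = 0)
G(M) = -6 (G(M) = -6 - 1*0 = -6 + 0 = -6)
(1/(c(A(0, -2), 8) + G(6)))**2 = (1/((1 - (-2 + 0)**2) - 6))**2 = (1/((1 - 1*(-2)**2) - 6))**2 = (1/((1 - 1*4) - 6))**2 = (1/((1 - 4) - 6))**2 = (1/(-3 - 6))**2 = (1/(-9))**2 = (-1/9)**2 = 1/81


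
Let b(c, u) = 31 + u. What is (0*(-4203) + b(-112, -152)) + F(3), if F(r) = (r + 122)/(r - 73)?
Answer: -1719/14 ≈ -122.79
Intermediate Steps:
F(r) = (122 + r)/(-73 + r)
(0*(-4203) + b(-112, -152)) + F(3) = (0*(-4203) + (31 - 152)) + (122 + 3)/(-73 + 3) = (0 - 121) + 125/(-70) = -121 - 1/70*125 = -121 - 25/14 = -1719/14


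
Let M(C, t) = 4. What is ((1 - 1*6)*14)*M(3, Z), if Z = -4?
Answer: -280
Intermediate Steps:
((1 - 1*6)*14)*M(3, Z) = ((1 - 1*6)*14)*4 = ((1 - 6)*14)*4 = -5*14*4 = -70*4 = -280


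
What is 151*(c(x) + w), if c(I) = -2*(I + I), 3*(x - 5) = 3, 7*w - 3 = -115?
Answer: -6040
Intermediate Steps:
w = -16 (w = 3/7 + (⅐)*(-115) = 3/7 - 115/7 = -16)
x = 6 (x = 5 + (⅓)*3 = 5 + 1 = 6)
c(I) = -4*I
151*(c(x) + w) = 151*(-4*6 - 16) = 151*(-24 - 16) = 151*(-40) = -6040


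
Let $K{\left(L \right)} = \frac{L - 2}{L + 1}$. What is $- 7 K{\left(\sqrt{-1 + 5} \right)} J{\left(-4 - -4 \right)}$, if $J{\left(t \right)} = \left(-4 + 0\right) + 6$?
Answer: $0$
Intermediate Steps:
$K{\left(L \right)} = \frac{-2 + L}{1 + L}$
$J{\left(t \right)} = 2$ ($J{\left(t \right)} = -4 + 6 = 2$)
$- 7 K{\left(\sqrt{-1 + 5} \right)} J{\left(-4 - -4 \right)} = - 7 \frac{-2 + \sqrt{-1 + 5}}{1 + \sqrt{-1 + 5}} \cdot 2 = - 7 \frac{-2 + \sqrt{4}}{1 + \sqrt{4}} \cdot 2 = - 7 \frac{-2 + 2}{1 + 2} \cdot 2 = - 7 \cdot \frac{1}{3} \cdot 0 \cdot 2 = \left(-7\right) 0 \cdot 2 = 0 \cdot 2 = 0$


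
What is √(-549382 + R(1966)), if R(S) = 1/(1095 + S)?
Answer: I*√5147556059361/3061 ≈ 741.2*I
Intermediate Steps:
√(-549382 + R(1966)) = √(-549382 + 1/(1095 + 1966)) = √(-549382 + 1/3061) = √(-1681658301/3061) = I*√5147556059361/3061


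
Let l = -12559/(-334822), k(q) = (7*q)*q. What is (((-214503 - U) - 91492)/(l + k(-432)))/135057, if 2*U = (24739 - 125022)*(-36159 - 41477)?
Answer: -434497559509986/19691344771897045 ≈ -0.022065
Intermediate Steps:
k(q) = 7*q²
U = 3892785494 (U = ((24739 - 125022)*(-36159 - 41477))/2 = (-100283*(-77636))/2 = (½)*7785570988 = 3892785494)
l = 12559/334822 (l = -12559*(-1/334822) = 12559/334822 ≈ 0.037510)
(((-214503 - U) - 91492)/(l + k(-432)))/135057 = (((-214503 - 1*3892785494) - 91492)/(12559/334822 + 7*(-432)²))/135057 = (((-214503 - 3892785494) - 91492)/(12559/334822 + 7*186624))*(1/135057) = ((-3892999997 - 91492)/(12559/334822 + 1306368))*(1/135057) = -3893091489/437400759055/334822*(1/135057) = -3893091489*334822/437400759055*(1/135057) = -1303492678529958/437400759055*1/135057 = -434497559509986/19691344771897045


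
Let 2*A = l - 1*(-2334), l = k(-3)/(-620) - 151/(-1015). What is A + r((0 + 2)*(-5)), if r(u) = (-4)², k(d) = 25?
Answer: 297798409/251720 ≈ 1183.1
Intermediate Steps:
l = 13649/125860 (l = 25/(-620) - 151/(-1015) = 25*(-1/620) - 151*(-1/1015) = -5/124 + 151/1015 = 13649/125860 ≈ 0.10845)
r(u) = 16
A = 293770889/251720 (A = (13649/125860 - 1*(-2334))/2 = (13649/125860 + 2334)/2 = (½)*(293770889/125860) = 293770889/251720 ≈ 1167.1)
A + r((0 + 2)*(-5)) = 293770889/251720 + 16 = 297798409/251720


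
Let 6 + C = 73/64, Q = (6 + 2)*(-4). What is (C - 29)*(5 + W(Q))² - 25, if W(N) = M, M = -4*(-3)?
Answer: -627863/64 ≈ -9810.4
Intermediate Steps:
M = 12
Q = -32 (Q = 8*(-4) = -32)
W(N) = 12
C = -311/64 (C = -6 + 73/64 = -311/64 ≈ -4.8594)
(C - 29)*(5 + W(Q))² - 25 = (-311/64 - 29)*(5 + 12)² - 25 = -2167/64*17² - 25 = -2167/64*289 - 25 = -626263/64 - 25 = -627863/64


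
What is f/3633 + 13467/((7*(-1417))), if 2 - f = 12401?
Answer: -8186252/1715987 ≈ -4.7706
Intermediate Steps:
f = -12399 (f = 2 - 1*12401 = 2 - 12401 = -12399)
f/3633 + 13467/((7*(-1417))) = -12399/3633 + 13467/((7*(-1417))) = -12399*1/3633 + 13467/(-9919) = -4133/1211 + 13467*(-1/9919) = -4133/1211 - 13467/9919 = -8186252/1715987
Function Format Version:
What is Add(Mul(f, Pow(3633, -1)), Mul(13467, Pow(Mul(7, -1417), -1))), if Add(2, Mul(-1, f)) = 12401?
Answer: Rational(-8186252, 1715987) ≈ -4.7706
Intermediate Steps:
f = -12399 (f = Add(2, Mul(-1, 12401)) = Add(2, -12401) = -12399)
Add(Mul(f, Pow(3633, -1)), Mul(13467, Pow(Mul(7, -1417), -1))) = Add(Mul(-12399, Pow(3633, -1)), Mul(13467, Pow(Mul(7, -1417), -1))) = Add(Mul(-12399, Rational(1, 3633)), Mul(13467, Pow(-9919, -1))) = Add(Rational(-4133, 1211), Mul(13467, Rational(-1, 9919))) = Add(Rational(-4133, 1211), Rational(-13467, 9919)) = Rational(-8186252, 1715987)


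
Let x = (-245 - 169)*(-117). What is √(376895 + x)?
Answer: √425333 ≈ 652.18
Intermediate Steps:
x = 48438 (x = -414*(-117) = 48438)
√(376895 + x) = √(376895 + 48438) = √425333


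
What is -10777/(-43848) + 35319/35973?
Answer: 4390813/3576744 ≈ 1.2276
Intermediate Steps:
-10777/(-43848) + 35319/35973 = -10777*(-1/43848) + 35319*(1/35973) = 10777/43848 + 11773/11991 = 4390813/3576744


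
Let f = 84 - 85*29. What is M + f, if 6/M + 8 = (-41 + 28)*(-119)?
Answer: -1221451/513 ≈ -2381.0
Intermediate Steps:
f = -2381 (f = 84 - 2465 = -2381)
M = 2/513 (M = 6/(-8 + (-41 + 28)*(-119)) = 6/(-8 - 13*(-119)) = 6/(-8 + 1547) = 6/1539 = 6*(1/1539) = 2/513 ≈ 0.0038986)
M + f = 2/513 - 2381 = -1221451/513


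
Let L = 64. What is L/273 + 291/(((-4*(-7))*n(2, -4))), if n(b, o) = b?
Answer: 11861/2184 ≈ 5.4309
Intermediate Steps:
L/273 + 291/(((-4*(-7))*n(2, -4))) = 64/273 + 291/((-4*(-7)*2)) = 64*(1/273) + 291/((28*2)) = 64/273 + 291/56 = 11861/2184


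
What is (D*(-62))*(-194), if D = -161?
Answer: -1936508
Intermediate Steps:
(D*(-62))*(-194) = -161*(-62)*(-194) = 9982*(-194) = -1936508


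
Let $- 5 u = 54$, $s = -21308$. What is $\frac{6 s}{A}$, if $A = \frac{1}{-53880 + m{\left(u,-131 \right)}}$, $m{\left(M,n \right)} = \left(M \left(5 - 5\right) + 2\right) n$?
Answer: $6921946416$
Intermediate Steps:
$u = - \frac{54}{5}$ ($u = \left(- \frac{1}{5}\right) 54 = - \frac{54}{5} \approx -10.8$)
$m{\left(M,n \right)} = 2 n$ ($m{\left(M,n \right)} = \left(M 0 + 2\right) n = \left(0 + 2\right) n = 2 n$)
$A = - \frac{1}{54142}$ ($A = \frac{1}{-53880 + 2 \left(-131\right)} = \frac{1}{-53880 - 262} = \frac{1}{-54142} = - \frac{1}{54142} \approx -1.847 \cdot 10^{-5}$)
$\frac{6 s}{A} = \frac{6 \left(-21308\right)}{- \frac{1}{54142}} = \left(-127848\right) \left(-54142\right) = 6921946416$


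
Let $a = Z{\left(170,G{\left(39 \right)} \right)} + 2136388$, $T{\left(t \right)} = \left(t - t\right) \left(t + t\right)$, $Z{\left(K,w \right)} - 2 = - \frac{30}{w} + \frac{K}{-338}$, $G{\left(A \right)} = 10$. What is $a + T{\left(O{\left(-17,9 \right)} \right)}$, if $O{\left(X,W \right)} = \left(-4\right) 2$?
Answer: $\frac{361049318}{169} \approx 2.1364 \cdot 10^{6}$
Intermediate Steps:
$O{\left(X,W \right)} = -8$
$Z{\left(K,w \right)} = 2 - \frac{30}{w} - \frac{K}{338}$ ($Z{\left(K,w \right)} = 2 + \left(- \frac{30}{w} + \frac{K}{-338}\right) = 2 + \left(- \frac{30}{w} + K \left(- \frac{1}{338}\right)\right) = 2 - \left(\frac{30}{w} + \frac{K}{338}\right) = 2 - \frac{30}{w} - \frac{K}{338}$)
$T{\left(t \right)} = 0$ ($T{\left(t \right)} = 0 \cdot 2 t = 0$)
$a = \frac{361049318}{169}$ ($a = \left(2 - \frac{30}{10} - \frac{85}{169}\right) + 2136388 = \left(2 - 3 - \frac{85}{169}\right) + 2136388 = - \frac{254}{169} + 2136388 = \frac{361049318}{169} \approx 2.1364 \cdot 10^{6}$)
$a + T{\left(O{\left(-17,9 \right)} \right)} = \frac{361049318}{169} + 0 = \frac{361049318}{169}$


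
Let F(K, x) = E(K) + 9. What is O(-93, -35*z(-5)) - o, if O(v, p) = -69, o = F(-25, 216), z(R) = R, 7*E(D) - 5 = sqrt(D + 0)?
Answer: -551/7 - 5*I/7 ≈ -78.714 - 0.71429*I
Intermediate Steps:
E(D) = 5/7 + sqrt(D)/7 (E(D) = 5/7 + sqrt(D + 0)/7 = 5/7 + sqrt(D)/7)
F(K, x) = 68/7 + sqrt(K)/7 (F(K, x) = (5/7 + sqrt(K)/7) + 9 = 68/7 + sqrt(K)/7)
o = 68/7 + 5*I/7 (o = 68/7 + sqrt(-25)/7 = 68/7 + (5*I)/7 = 68/7 + 5*I/7 ≈ 9.7143 + 0.71429*I)
O(-93, -35*z(-5)) - o = -69 - (68/7 + 5*I/7) = -69 + (-68/7 - 5*I/7) = -551/7 - 5*I/7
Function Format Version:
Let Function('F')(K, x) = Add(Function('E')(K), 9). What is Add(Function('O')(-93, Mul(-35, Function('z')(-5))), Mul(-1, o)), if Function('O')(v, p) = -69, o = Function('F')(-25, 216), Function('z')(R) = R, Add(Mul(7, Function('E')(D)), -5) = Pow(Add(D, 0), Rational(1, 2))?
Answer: Add(Rational(-551, 7), Mul(Rational(-5, 7), I)) ≈ Add(-78.714, Mul(-0.71429, I))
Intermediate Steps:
Function('E')(D) = Add(Rational(5, 7), Mul(Rational(1, 7), Pow(D, Rational(1, 2)))) (Function('E')(D) = Add(Rational(5, 7), Mul(Rational(1, 7), Pow(Add(D, 0), Rational(1, 2)))) = Add(Rational(5, 7), Mul(Rational(1, 7), Pow(D, Rational(1, 2)))))
Function('F')(K, x) = Add(Rational(68, 7), Mul(Rational(1, 7), Pow(K, Rational(1, 2)))) (Function('F')(K, x) = Add(Add(Rational(5, 7), Mul(Rational(1, 7), Pow(K, Rational(1, 2)))), 9) = Add(Rational(68, 7), Mul(Rational(1, 7), Pow(K, Rational(1, 2)))))
o = Add(Rational(68, 7), Mul(Rational(5, 7), I)) (o = Add(Rational(68, 7), Mul(Rational(1, 7), Pow(-25, Rational(1, 2)))) = Add(Rational(68, 7), Mul(Rational(1, 7), Mul(5, I))) = Add(Rational(68, 7), Mul(Rational(5, 7), I)) ≈ Add(9.7143, Mul(0.71429, I)))
Add(Function('O')(-93, Mul(-35, Function('z')(-5))), Mul(-1, o)) = Add(-69, Mul(-1, Add(Rational(68, 7), Mul(Rational(5, 7), I)))) = Add(-69, Add(Rational(-68, 7), Mul(Rational(-5, 7), I))) = Add(Rational(-551, 7), Mul(Rational(-5, 7), I))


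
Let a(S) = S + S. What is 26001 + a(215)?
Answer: 26431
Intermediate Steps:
a(S) = 2*S
26001 + a(215) = 26001 + 2*215 = 26001 + 430 = 26431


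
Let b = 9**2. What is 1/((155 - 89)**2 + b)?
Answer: 1/4437 ≈ 0.00022538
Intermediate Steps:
b = 81
1/((155 - 89)**2 + b) = 1/((155 - 89)**2 + 81) = 1/(66**2 + 81) = 1/(4356 + 81) = 1/4437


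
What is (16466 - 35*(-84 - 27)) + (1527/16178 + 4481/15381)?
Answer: 5064113010523/248833818 ≈ 20351.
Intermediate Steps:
(16466 - 35*(-84 - 27)) + (1527/16178 + 4481/15381) = (16466 - 35*(-111)) + (1527*(1/16178) + 4481*(1/15381)) = (16466 + 3885) + (1527/16178 + 4481/15381) = 20351 + 95980405/248833818 = 5064113010523/248833818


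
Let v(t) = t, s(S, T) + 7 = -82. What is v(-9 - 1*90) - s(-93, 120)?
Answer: -10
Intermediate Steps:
s(S, T) = -89 (s(S, T) = -7 - 82 = -89)
v(-9 - 1*90) - s(-93, 120) = (-9 - 1*90) - 1*(-89) = (-9 - 90) + 89 = -99 + 89 = -10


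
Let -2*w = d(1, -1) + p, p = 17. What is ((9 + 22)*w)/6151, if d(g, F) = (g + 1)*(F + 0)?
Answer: -465/12302 ≈ -0.037799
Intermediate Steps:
d(g, F) = F*(1 + g) (d(g, F) = (1 + g)*F = F*(1 + g))
w = -15/2 (w = -(-(1 + 1) + 17)/2 = -(-1*2 + 17)/2 = -(-2 + 17)/2 = -½*15 = -15/2 ≈ -7.5000)
((9 + 22)*w)/6151 = ((9 + 22)*(-15/2))/6151 = (31*(-15/2))*(1/6151) = -465/2*1/6151 = -465/12302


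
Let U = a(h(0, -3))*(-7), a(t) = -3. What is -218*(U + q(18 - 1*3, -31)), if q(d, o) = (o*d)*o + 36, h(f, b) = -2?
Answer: -3154896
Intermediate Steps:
q(d, o) = 36 + d*o**2 (q(d, o) = (d*o)*o + 36 = d*o**2 + 36 = 36 + d*o**2)
U = 21 (U = -3*(-7) = 21)
-218*(U + q(18 - 1*3, -31)) = -218*(21 + (36 + (18 - 1*3)*(-31)**2)) = -218*(21 + (36 + (18 - 3)*961)) = -218*(21 + (36 + 15*961)) = -218*(21 + (36 + 14415)) = -218*(21 + 14451) = -218*14472 = -3154896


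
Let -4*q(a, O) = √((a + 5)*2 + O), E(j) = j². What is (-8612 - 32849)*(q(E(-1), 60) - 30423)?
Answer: 1261368003 + 124383*√2/2 ≈ 1.2615e+9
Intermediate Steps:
q(a, O) = -√(10 + O + 2*a)/4 (q(a, O) = -√((a + 5)*2 + O)/4 = -√((5 + a)*2 + O)/4 = -√((10 + 2*a) + O)/4 = -√(10 + O + 2*a)/4)
(-8612 - 32849)*(q(E(-1), 60) - 30423) = (-8612 - 32849)*(-√(10 + 60 + 2*(-1)²)/4 - 30423) = -41461*(-√(10 + 60 + 2*1)/4 - 30423) = -41461*(-√(10 + 60 + 2)/4 - 30423) = -41461*(-3*√2/2 - 30423) = -41461*(-30423 - 3*√2/2) = 1261368003 + 124383*√2/2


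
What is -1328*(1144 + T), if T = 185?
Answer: -1764912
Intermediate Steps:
-1328*(1144 + T) = -1328*(1144 + 185) = -1328*1329 = -1764912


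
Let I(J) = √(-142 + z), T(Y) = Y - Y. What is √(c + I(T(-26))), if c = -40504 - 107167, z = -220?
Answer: √(-147671 + I*√362) ≈ 0.025 + 384.28*I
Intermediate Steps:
c = -147671
T(Y) = 0
I(J) = I*√362 (I(J) = √(-142 - 220) = √(-362) = I*√362)
√(c + I(T(-26))) = √(-147671 + I*√362)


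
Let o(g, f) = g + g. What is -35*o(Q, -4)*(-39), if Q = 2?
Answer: 5460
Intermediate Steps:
o(g, f) = 2*g
-35*o(Q, -4)*(-39) = -70*2*(-39) = -35*4*(-39) = -140*(-39) = 5460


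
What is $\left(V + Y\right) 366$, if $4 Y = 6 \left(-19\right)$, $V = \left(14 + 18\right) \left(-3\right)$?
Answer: $-45567$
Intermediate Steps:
$V = -96$ ($V = 32 \left(-3\right) = -96$)
$Y = - \frac{57}{2}$ ($Y = \frac{6 \left(-19\right)}{4} = \frac{1}{4} \left(-114\right) = - \frac{57}{2} \approx -28.5$)
$\left(V + Y\right) 366 = \left(-96 - \frac{57}{2}\right) 366 = \left(- \frac{249}{2}\right) 366 = -45567$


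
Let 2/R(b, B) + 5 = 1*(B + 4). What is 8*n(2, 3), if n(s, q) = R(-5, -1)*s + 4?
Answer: 16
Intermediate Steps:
R(b, B) = 2/(-1 + B) (R(b, B) = 2/(-5 + 1*(B + 4)) = 2/(-5 + 1*(4 + B)) = 2/(-5 + (4 + B)) = 2/(-1 + B))
n(s, q) = 4 - s (n(s, q) = (2/(-1 - 1))*s + 4 = (2/(-2))*s + 4 = (2*(-½))*s + 4 = -s + 4 = 4 - s)
8*n(2, 3) = 8*(4 - 1*2) = 8*(4 - 2) = 8*2 = 16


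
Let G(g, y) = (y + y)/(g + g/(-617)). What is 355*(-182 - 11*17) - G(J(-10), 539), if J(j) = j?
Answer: -5235481/40 ≈ -1.3089e+5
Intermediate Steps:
G(g, y) = 617*y/(308*g) (G(g, y) = (2*y)/(g + g*(-1/617)) = (2*y)/(g - g/617) = (2*y)/((616*g/617)) = (2*y)*(617/(616*g)) = 617*y/(308*g))
355*(-182 - 11*17) - G(J(-10), 539) = 355*(-182 - 11*17) - 617*539/(308*(-10)) = 355*(-182 - 187) - 617*539*(-1)/(308*10) = 355*(-369) - 1*(-4319/40) = -130995 + 4319/40 = -5235481/40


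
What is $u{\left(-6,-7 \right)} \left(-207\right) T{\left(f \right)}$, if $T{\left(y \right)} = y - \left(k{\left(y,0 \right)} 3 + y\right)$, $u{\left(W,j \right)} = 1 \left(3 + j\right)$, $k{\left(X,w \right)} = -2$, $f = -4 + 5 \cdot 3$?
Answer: $4968$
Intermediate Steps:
$f = 11$ ($f = -4 + 15 = 11$)
$u{\left(W,j \right)} = 3 + j$
$T{\left(y \right)} = 6$ ($T{\left(y \right)} = y - \left(\left(-2\right) 3 + y\right) = y - \left(-6 + y\right) = 6$)
$u{\left(-6,-7 \right)} \left(-207\right) T{\left(f \right)} = \left(3 - 7\right) \left(-207\right) 6 = \left(-4\right) \left(-207\right) 6 = 828 \cdot 6 = 4968$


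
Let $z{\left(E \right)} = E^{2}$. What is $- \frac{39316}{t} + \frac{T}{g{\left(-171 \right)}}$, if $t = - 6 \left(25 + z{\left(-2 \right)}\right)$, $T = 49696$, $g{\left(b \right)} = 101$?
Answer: $\frac{6309010}{8787} \approx 717.99$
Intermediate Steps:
$t = -174$ ($t = - 6 \left(25 + \left(-2\right)^{2}\right) = - 6 \left(25 + 4\right) = \left(-6\right) 29 = -174$)
$- \frac{39316}{t} + \frac{T}{g{\left(-171 \right)}} = - \frac{39316}{-174} + \frac{49696}{101} = \left(-39316\right) \left(- \frac{1}{174}\right) + 49696 \cdot \frac{1}{101} = \frac{19658}{87} + \frac{49696}{101} = \frac{6309010}{8787}$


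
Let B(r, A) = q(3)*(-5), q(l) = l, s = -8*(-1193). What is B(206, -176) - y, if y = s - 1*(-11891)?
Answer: -21450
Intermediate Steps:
s = 9544
B(r, A) = -15 (B(r, A) = 3*(-5) = -15)
y = 21435 (y = 9544 - 1*(-11891) = 9544 + 11891 = 21435)
B(206, -176) - y = -15 - 1*21435 = -15 - 21435 = -21450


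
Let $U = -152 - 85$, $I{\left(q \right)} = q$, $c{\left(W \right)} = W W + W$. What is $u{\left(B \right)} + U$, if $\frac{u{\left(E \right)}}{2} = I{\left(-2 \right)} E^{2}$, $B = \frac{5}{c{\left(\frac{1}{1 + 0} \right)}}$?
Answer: $-262$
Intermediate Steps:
$c{\left(W \right)} = W + W^{2}$ ($c{\left(W \right)} = W^{2} + W = W + W^{2}$)
$U = -237$ ($U = -152 - 85 = -237$)
$B = \frac{5}{2}$ ($B = \frac{5}{\frac{1}{1 + 0} \left(1 + \frac{1}{1 + 0}\right)} = \frac{5}{1^{-1} \left(1 + 1^{-1}\right)} = \frac{5}{1 \left(1 + 1\right)} = \frac{5}{1 \cdot 2} = \frac{5}{2} \approx 2.5$)
$u{\left(E \right)} = - 4 E^{2}$ ($u{\left(E \right)} = 2 \left(- 2 E^{2}\right) = - 4 E^{2}$)
$u{\left(B \right)} + U = - 4 \left(\frac{5}{2}\right)^{2} - 237 = \left(-4\right) \frac{25}{4} - 237 = -25 - 237 = -262$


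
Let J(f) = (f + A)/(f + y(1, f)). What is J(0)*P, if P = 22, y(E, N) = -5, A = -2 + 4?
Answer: -44/5 ≈ -8.8000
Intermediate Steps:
A = 2
J(f) = (2 + f)/(-5 + f) (J(f) = (f + 2)/(f - 5) = (2 + f)/(-5 + f))
J(0)*P = ((2 + 0)/(-5 + 0))*22 = (2/(-5))*22 = -⅕*2*22 = -⅖*22 = -44/5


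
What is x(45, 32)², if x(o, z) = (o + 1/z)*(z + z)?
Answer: 8305924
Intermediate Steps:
x(o, z) = 2*z*(o + 1/z) (x(o, z) = (o + 1/z)*(2*z) = 2*z*(o + 1/z))
x(45, 32)² = (2 + 2*45*32)² = (2 + 2880)² = 2882² = 8305924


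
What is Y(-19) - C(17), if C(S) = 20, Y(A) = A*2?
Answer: -58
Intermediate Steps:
Y(A) = 2*A
Y(-19) - C(17) = 2*(-19) - 1*20 = -38 - 20 = -58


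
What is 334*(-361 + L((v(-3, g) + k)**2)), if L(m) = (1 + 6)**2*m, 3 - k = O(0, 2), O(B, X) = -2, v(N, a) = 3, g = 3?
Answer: 926850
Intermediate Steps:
k = 5 (k = 3 - 1*(-2) = 3 + 2 = 5)
L(m) = 49*m (L(m) = 7**2*m = 49*m)
334*(-361 + L((v(-3, g) + k)**2)) = 334*(-361 + 49*(3 + 5)**2) = 334*(-361 + 49*8**2) = 334*(-361 + 49*64) = 334*(-361 + 3136) = 334*2775 = 926850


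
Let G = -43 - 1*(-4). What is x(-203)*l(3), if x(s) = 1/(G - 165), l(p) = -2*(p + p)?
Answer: 1/17 ≈ 0.058824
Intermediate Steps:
G = -39 (G = -43 + 4 = -39)
l(p) = -4*p
x(s) = -1/204 (x(s) = 1/(-39 - 165) = 1/(-204) = -1/204)
x(-203)*l(3) = -(-1)*3/51 = -1/204*(-12) = 1/17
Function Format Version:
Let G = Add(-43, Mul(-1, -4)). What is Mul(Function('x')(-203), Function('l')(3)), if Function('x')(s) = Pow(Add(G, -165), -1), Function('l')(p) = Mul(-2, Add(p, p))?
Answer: Rational(1, 17) ≈ 0.058824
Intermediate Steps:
G = -39 (G = Add(-43, 4) = -39)
Function('l')(p) = Mul(-4, p) (Function('l')(p) = Mul(-2, Mul(2, p)) = Mul(-4, p))
Function('x')(s) = Rational(-1, 204) (Function('x')(s) = Pow(Add(-39, -165), -1) = Pow(-204, -1) = Rational(-1, 204))
Mul(Function('x')(-203), Function('l')(3)) = Mul(Rational(-1, 204), Mul(-4, 3)) = Mul(Rational(-1, 204), -12) = Rational(1, 17)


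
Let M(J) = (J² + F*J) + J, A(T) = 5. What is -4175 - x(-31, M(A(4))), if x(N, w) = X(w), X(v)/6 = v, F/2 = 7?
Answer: -4775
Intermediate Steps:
F = 14 (F = 2*7 = 14)
X(v) = 6*v
M(J) = J² + 15*J (M(J) = (J² + 14*J) + J = J² + 15*J)
x(N, w) = 6*w
-4175 - x(-31, M(A(4))) = -4175 - 6*5*(15 + 5) = -4175 - 6*5*20 = -4175 - 6*100 = -4175 - 1*600 = -4175 - 600 = -4775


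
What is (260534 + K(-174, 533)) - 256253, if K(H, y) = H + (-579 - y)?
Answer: 2995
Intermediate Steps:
K(H, y) = -579 + H - y
(260534 + K(-174, 533)) - 256253 = (260534 + (-579 - 174 - 1*533)) - 256253 = (260534 + (-579 - 174 - 533)) - 256253 = (260534 - 1286) - 256253 = 259248 - 256253 = 2995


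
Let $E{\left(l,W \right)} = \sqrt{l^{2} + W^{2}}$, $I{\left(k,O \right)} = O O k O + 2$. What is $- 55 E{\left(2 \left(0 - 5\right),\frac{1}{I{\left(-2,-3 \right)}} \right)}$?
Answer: $- \frac{55 \sqrt{313601}}{56} \approx -550.0$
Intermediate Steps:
$I{\left(k,O \right)} = 2 + k O^{3}$ ($I{\left(k,O \right)} = O^{2} k O + 2 = k O^{2} O + 2 = k O^{3} + 2 = 2 + k O^{3}$)
$E{\left(l,W \right)} = \sqrt{W^{2} + l^{2}}$
$- 55 E{\left(2 \left(0 - 5\right),\frac{1}{I{\left(-2,-3 \right)}} \right)} = - 55 \sqrt{\left(\frac{1}{2 - 2 \left(-3\right)^{3}}\right)^{2} + \left(2 \left(0 - 5\right)\right)^{2}} = - 55 \sqrt{\left(\frac{1}{2 - -54}\right)^{2} + \left(2 \left(-5\right)\right)^{2}} = - 55 \sqrt{\left(\frac{1}{2 + 54}\right)^{2} + \left(-10\right)^{2}} = - 55 \sqrt{\left(\frac{1}{56}\right)^{2} + 100} = - 55 \sqrt{\frac{1}{3136} + 100} = - 55 \sqrt{\frac{313601}{3136}} = - 55 \frac{\sqrt{313601}}{56} = - \frac{55 \sqrt{313601}}{56}$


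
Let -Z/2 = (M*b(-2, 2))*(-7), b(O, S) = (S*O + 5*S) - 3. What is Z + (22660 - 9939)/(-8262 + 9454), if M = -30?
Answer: -1489199/1192 ≈ -1249.3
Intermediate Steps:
b(O, S) = -3 + 5*S + O*S (b(O, S) = (O*S + 5*S) - 3 = (5*S + O*S) - 3 = -3 + 5*S + O*S)
Z = -1260 (Z = -2*(-30*(-3 + 5*2 - 2*2))*(-7) = -2*(-30*(-3 + 10 - 4))*(-7) = -2*(-30*3)*(-7) = -(-180)*(-7) = -2*630 = -1260)
Z + (22660 - 9939)/(-8262 + 9454) = -1260 + (22660 - 9939)/(-8262 + 9454) = -1260 + 12721/1192 = -1489199/1192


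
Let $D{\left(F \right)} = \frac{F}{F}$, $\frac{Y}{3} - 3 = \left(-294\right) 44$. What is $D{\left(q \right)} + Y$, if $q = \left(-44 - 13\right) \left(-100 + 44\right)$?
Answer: $-38798$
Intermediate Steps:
$Y = -38799$ ($Y = 9 + 3 \left(\left(-294\right) 44\right) = 9 + 3 \left(-12936\right) = 9 - 38808 = -38799$)
$q = 3192$ ($q = \left(-57\right) \left(-56\right) = 3192$)
$D{\left(F \right)} = 1$
$D{\left(q \right)} + Y = 1 - 38799 = -38798$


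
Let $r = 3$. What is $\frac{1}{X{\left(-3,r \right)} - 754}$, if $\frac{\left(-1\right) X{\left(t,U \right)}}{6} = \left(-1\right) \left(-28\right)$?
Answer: $- \frac{1}{922} \approx -0.0010846$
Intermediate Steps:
$X{\left(t,U \right)} = -168$ ($X{\left(t,U \right)} = - 6 \left(\left(-1\right) \left(-28\right)\right) = \left(-6\right) 28 = -168$)
$\frac{1}{X{\left(-3,r \right)} - 754} = \frac{1}{-168 - 754} = \frac{1}{-922} = - \frac{1}{922}$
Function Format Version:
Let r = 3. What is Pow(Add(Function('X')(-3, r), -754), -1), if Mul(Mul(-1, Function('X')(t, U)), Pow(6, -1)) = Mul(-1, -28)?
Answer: Rational(-1, 922) ≈ -0.0010846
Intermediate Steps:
Function('X')(t, U) = -168 (Function('X')(t, U) = Mul(-6, Mul(-1, -28)) = Mul(-6, 28) = -168)
Pow(Add(Function('X')(-3, r), -754), -1) = Pow(Add(-168, -754), -1) = Pow(-922, -1) = Rational(-1, 922)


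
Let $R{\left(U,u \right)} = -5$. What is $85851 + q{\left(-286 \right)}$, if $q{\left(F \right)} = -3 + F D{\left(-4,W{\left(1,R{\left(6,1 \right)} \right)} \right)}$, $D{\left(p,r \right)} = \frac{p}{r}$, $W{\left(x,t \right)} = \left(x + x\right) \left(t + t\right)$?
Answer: $\frac{428954}{5} \approx 85791.0$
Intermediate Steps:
$W{\left(x,t \right)} = 4 t x$ ($W{\left(x,t \right)} = 2 x 2 t = 4 t x$)
$q{\left(F \right)} = -3 + \frac{F}{5}$ ($q{\left(F \right)} = -3 + F \left(- \frac{4}{4 \left(-5\right) 1}\right) = -3 + F \left(- \frac{4}{-20}\right) = -3 + F \left(\left(-4\right) \left(- \frac{1}{20}\right)\right) = -3 + F \frac{1}{5} = -3 + \frac{F}{5}$)
$85851 + q{\left(-286 \right)} = 85851 + \left(-3 + \frac{1}{5} \left(-286\right)\right) = 85851 - \frac{301}{5} = \frac{428954}{5}$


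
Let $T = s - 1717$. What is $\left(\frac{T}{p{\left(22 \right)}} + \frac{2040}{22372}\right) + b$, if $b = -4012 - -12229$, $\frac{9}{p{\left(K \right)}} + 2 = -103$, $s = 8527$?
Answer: $- \frac{23435627}{329} \approx -71233.0$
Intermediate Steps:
$T = 6810$ ($T = 8527 - 1717 = 6810$)
$p{\left(K \right)} = - \frac{3}{35}$ ($p{\left(K \right)} = \frac{9}{-2 - 103} = \frac{9}{-105} = 9 \left(- \frac{1}{105}\right) = - \frac{3}{35}$)
$b = 8217$ ($b = -4012 + 12229 = 8217$)
$\left(\frac{T}{p{\left(22 \right)}} + \frac{2040}{22372}\right) + b = \left(\frac{6810}{- \frac{3}{35}} + \frac{2040}{22372}\right) + 8217 = \left(6810 \left(- \frac{35}{3}\right) + 2040 \cdot \frac{1}{22372}\right) + 8217 = \left(-79450 + \frac{30}{329}\right) + 8217 = - \frac{26139020}{329} + 8217 = - \frac{23435627}{329}$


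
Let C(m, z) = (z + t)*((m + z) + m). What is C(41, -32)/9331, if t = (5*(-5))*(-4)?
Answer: 3400/9331 ≈ 0.36438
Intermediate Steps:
t = 100 (t = -25*(-4) = 100)
C(m, z) = (100 + z)*(z + 2*m) (C(m, z) = (z + 100)*((m + z) + m) = (100 + z)*(z + 2*m))
C(41, -32)/9331 = ((-32)**2 + 100*(-32) + 200*41 + 2*41*(-32))/9331 = (1024 - 3200 + 8200 - 2624)*(1/9331) = 3400*(1/9331) = 3400/9331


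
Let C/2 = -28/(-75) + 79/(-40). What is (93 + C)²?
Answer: 725709721/90000 ≈ 8063.4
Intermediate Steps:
C = -961/300 (C = 2*(-28/(-75) + 79/(-40)) = 2*(-28*(-1/75) + 79*(-1/40)) = 2*(28/75 - 79/40) = 2*(-961/600) = -961/300 ≈ -3.2033)
(93 + C)² = (93 - 961/300)² = (26939/300)² = 725709721/90000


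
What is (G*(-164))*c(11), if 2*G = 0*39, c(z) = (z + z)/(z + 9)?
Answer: 0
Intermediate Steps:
c(z) = 2*z/(9 + z) (c(z) = (2*z)/(9 + z) = 2*z/(9 + z))
G = 0 (G = (0*39)/2 = (½)*0 = 0)
(G*(-164))*c(11) = (0*(-164))*(2*11/(9 + 11)) = 0*(2*11/20) = 0*(2*11*(1/20)) = 0*(11/10) = 0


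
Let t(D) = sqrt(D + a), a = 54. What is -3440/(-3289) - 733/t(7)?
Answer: 3440/3289 - 733*sqrt(61)/61 ≈ -92.805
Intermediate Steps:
t(D) = sqrt(54 + D) (t(D) = sqrt(D + 54) = sqrt(54 + D))
-3440/(-3289) - 733/t(7) = -3440/(-3289) - 733/sqrt(54 + 7) = -3440*(-1/3289) - 733*sqrt(61)/61 = 3440/3289 - 733*sqrt(61)/61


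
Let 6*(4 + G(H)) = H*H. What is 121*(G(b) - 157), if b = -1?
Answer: -116765/6 ≈ -19461.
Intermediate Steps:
G(H) = -4 + H**2/6 (G(H) = -4 + (H*H)/6 = -4 + H**2/6)
121*(G(b) - 157) = 121*((-4 + (1/6)*(-1)**2) - 157) = 121*((-4 + (1/6)*1) - 157) = 121*((-4 + 1/6) - 157) = 121*(-23/6 - 157) = 121*(-965/6) = -116765/6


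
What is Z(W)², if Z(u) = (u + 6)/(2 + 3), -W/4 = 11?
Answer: 1444/25 ≈ 57.760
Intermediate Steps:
W = -44 (W = -4*11 = -44)
Z(u) = 6/5 + u/5 (Z(u) = (6 + u)/5 = (6 + u)*(⅕) = 6/5 + u/5)
Z(W)² = (6/5 + (⅕)*(-44))² = (6/5 - 44/5)² = (-38/5)² = 1444/25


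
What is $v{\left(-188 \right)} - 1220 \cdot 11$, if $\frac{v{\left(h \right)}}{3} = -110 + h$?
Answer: $-14314$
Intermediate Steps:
$v{\left(h \right)} = -330 + 3 h$ ($v{\left(h \right)} = 3 \left(-110 + h\right) = -330 + 3 h$)
$v{\left(-188 \right)} - 1220 \cdot 11 = \left(-330 + 3 \left(-188\right)\right) - 1220 \cdot 11 = \left(-330 - 564\right) - 13420 = -894 - 13420 = -14314$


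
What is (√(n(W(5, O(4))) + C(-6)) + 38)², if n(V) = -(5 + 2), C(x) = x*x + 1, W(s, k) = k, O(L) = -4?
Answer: (38 + √30)² ≈ 1890.3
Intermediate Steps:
C(x) = 1 + x² (C(x) = x² + 1 = 1 + x²)
n(V) = -7 (n(V) = -1*7 = -7)
(√(n(W(5, O(4))) + C(-6)) + 38)² = (√(-7 + (1 + (-6)²)) + 38)² = (√(-7 + (1 + 36)) + 38)² = (√(-7 + 37) + 38)² = (√30 + 38)² = (38 + √30)²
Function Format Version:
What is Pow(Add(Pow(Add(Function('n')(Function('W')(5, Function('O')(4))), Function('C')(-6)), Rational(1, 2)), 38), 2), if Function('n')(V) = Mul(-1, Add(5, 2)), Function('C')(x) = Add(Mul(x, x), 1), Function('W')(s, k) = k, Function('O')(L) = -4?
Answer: Pow(Add(38, Pow(30, Rational(1, 2))), 2) ≈ 1890.3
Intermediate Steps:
Function('C')(x) = Add(1, Pow(x, 2)) (Function('C')(x) = Add(Pow(x, 2), 1) = Add(1, Pow(x, 2)))
Function('n')(V) = -7 (Function('n')(V) = Mul(-1, 7) = -7)
Pow(Add(Pow(Add(Function('n')(Function('W')(5, Function('O')(4))), Function('C')(-6)), Rational(1, 2)), 38), 2) = Pow(Add(Pow(Add(-7, Add(1, Pow(-6, 2))), Rational(1, 2)), 38), 2) = Pow(Add(Pow(Add(-7, Add(1, 36)), Rational(1, 2)), 38), 2) = Pow(Add(Pow(Add(-7, 37), Rational(1, 2)), 38), 2) = Pow(Add(Pow(30, Rational(1, 2)), 38), 2) = Pow(Add(38, Pow(30, Rational(1, 2))), 2)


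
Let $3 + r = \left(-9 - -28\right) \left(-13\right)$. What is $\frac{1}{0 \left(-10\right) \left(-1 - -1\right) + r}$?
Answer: $- \frac{1}{250} \approx -0.004$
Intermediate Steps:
$r = -250$ ($r = -3 + \left(-9 - -28\right) \left(-13\right) = -3 + \left(-9 + 28\right) \left(-13\right) = -3 + 19 \left(-13\right) = -3 - 247 = -250$)
$\frac{1}{0 \left(-10\right) \left(-1 - -1\right) + r} = \frac{1}{0 \left(-10\right) \left(-1 - -1\right) - 250} = \frac{1}{0 \left(-1 + 1\right) - 250} = \frac{1}{0 \cdot 0 - 250} = \frac{1}{0 - 250} = \frac{1}{-250} = - \frac{1}{250}$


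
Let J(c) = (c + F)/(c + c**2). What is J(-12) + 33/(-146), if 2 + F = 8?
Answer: -218/803 ≈ -0.27148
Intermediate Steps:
F = 6 (F = -2 + 8 = 6)
J(c) = (6 + c)/(c + c**2) (J(c) = (c + 6)/(c + c**2) = (6 + c)/(c + c**2))
J(-12) + 33/(-146) = (6 - 12)/((-12)*(1 - 12)) + 33/(-146) = -1/12*(-6)/(-11) + 33*(-1/146) = -1/12*(-1/11)*(-6) - 33/146 = -1/22 - 33/146 = -218/803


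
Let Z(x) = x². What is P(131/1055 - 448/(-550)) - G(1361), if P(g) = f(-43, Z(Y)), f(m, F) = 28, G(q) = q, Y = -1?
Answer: -1333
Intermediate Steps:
P(g) = 28
P(131/1055 - 448/(-550)) - G(1361) = 28 - 1*1361 = 28 - 1361 = -1333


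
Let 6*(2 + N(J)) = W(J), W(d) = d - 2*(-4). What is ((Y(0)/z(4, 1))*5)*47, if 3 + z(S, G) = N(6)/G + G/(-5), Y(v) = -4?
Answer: 14100/43 ≈ 327.91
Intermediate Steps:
W(d) = 8 + d (W(d) = d + 8 = 8 + d)
N(J) = -⅔ + J/6 (N(J) = -2 + (8 + J)/6 = -2 + (4/3 + J/6) = -⅔ + J/6)
z(S, G) = -3 - G/5 + 1/(3*G) (z(S, G) = -3 + ((-⅔ + (⅙)*6)/G + G/(-5)) = -3 + ((-⅔ + 1)/G + G*(-⅕)) = -3 + (1/(3*G) - G/5) = -3 + (-G/5 + 1/(3*G)) = -3 - G/5 + 1/(3*G))
((Y(0)/z(4, 1))*5)*47 = (-4/(-3 - ⅕*1 + (⅓)/1)*5)*47 = (-4/(-3 - ⅕ + (⅓)*1)*5)*47 = (-4/(-3 - ⅕ + ⅓)*5)*47 = (-4/(-43/15)*5)*47 = (-4*(-15/43)*5)*47 = ((60/43)*5)*47 = (300/43)*47 = 14100/43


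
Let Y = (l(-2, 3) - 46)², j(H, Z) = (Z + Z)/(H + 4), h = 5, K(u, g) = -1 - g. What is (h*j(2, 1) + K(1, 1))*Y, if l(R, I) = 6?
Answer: -1600/3 ≈ -533.33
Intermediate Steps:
j(H, Z) = 2*Z/(4 + H) (j(H, Z) = (2*Z)/(4 + H) = 2*Z/(4 + H))
Y = 1600 (Y = (6 - 46)² = (-40)² = 1600)
(h*j(2, 1) + K(1, 1))*Y = (5*(2*1/(4 + 2)) + (-1 - 1*1))*1600 = (5*(2*1/6) + (-1 - 1))*1600 = (5*(2*1*(⅙)) - 2)*1600 = (5*(⅓) - 2)*1600 = (5/3 - 2)*1600 = -⅓*1600 = -1600/3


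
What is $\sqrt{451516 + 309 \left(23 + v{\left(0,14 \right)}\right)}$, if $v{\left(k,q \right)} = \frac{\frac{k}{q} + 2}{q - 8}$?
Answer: $\sqrt{458726} \approx 677.29$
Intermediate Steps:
$v{\left(k,q \right)} = \frac{2 + \frac{k}{q}}{-8 + q}$
$\sqrt{451516 + 309 \left(23 + v{\left(0,14 \right)}\right)} = \sqrt{451516 + 309 \left(23 + \frac{0 + 2 \cdot 14}{14 \left(-8 + 14\right)}\right)} = \sqrt{451516 + 309 \left(23 + \frac{0 + 28}{14 \cdot 6}\right)} = \sqrt{451516 + 309 \left(23 + \frac{1}{14} \cdot \frac{1}{6} \cdot 28\right)} = \sqrt{451516 + 309 \left(23 + \frac{1}{3}\right)} = \sqrt{451516 + 309 \cdot \frac{70}{3}} = \sqrt{451516 + 7210} = \sqrt{458726}$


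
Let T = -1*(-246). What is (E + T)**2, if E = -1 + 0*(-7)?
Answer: 60025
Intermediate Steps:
E = -1 (E = -1 + 0 = -1)
T = 246
(E + T)**2 = (-1 + 246)**2 = 245**2 = 60025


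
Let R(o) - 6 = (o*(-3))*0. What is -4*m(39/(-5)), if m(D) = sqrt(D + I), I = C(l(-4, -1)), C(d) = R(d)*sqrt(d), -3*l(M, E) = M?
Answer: -4*I*sqrt(195 - 100*sqrt(3))/5 ≈ -3.7348*I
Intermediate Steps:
R(o) = 6 (R(o) = 6 + (o*(-3))*0 = 6 - 3*o*0 = 6 + 0 = 6)
l(M, E) = -M/3
C(d) = 6*sqrt(d)
I = 4*sqrt(3) (I = 6*sqrt(-1/3*(-4)) = 6*sqrt(4/3) = 6*(2*sqrt(3)/3) = 4*sqrt(3) ≈ 6.9282)
m(D) = sqrt(D + 4*sqrt(3))
-4*m(39/(-5)) = -4*sqrt(39/(-5) + 4*sqrt(3)) = -4*sqrt(39*(-1/5) + 4*sqrt(3)) = -4*sqrt(-39/5 + 4*sqrt(3))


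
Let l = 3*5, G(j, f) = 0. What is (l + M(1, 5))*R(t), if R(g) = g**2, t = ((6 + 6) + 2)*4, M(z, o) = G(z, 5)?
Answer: 47040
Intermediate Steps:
M(z, o) = 0
l = 15
t = 56 (t = (12 + 2)*4 = 14*4 = 56)
(l + M(1, 5))*R(t) = (15 + 0)*56**2 = 15*3136 = 47040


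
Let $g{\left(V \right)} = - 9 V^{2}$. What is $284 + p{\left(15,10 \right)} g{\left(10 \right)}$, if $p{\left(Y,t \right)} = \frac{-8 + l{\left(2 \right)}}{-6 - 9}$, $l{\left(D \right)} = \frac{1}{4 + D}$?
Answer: $-186$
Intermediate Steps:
$p{\left(Y,t \right)} = \frac{47}{90}$ ($p{\left(Y,t \right)} = \frac{-8 + \frac{1}{4 + 2}}{-6 - 9} = \frac{-8 + \frac{1}{6}}{-15} = \left(-8 + \frac{1}{6}\right) \left(- \frac{1}{15}\right) = \left(- \frac{47}{6}\right) \left(- \frac{1}{15}\right) = \frac{47}{90}$)
$284 + p{\left(15,10 \right)} g{\left(10 \right)} = 284 + \frac{47 \left(- 9 \cdot 10^{2}\right)}{90} = 284 + \frac{47 \left(\left(-9\right) 100\right)}{90} = 284 + \frac{47}{90} \left(-900\right) = 284 - 470 = -186$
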